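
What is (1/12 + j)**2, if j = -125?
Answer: 2247001/144 ≈ 15604.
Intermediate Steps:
(1/12 + j)**2 = (1/12 - 125)**2 = (-1499/12)**2 = 2247001/144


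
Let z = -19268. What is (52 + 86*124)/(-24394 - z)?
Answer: -5358/2563 ≈ -2.0905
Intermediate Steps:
(52 + 86*124)/(-24394 - z) = (52 + 86*124)/(-24394 - 1*(-19268)) = (52 + 10664)/(-24394 + 19268) = 10716/(-5126) = 10716*(-1/5126) = -5358/2563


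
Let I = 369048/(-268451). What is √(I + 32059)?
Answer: √2310262879952011/268451 ≈ 179.05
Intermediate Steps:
I = -369048/268451 (I = 369048*(-1/268451) = -369048/268451 ≈ -1.3747)
√(I + 32059) = √(-369048/268451 + 32059) = √(8605901561/268451) = √2310262879952011/268451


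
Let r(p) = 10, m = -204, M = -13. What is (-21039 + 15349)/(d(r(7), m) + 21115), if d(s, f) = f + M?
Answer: -2845/10449 ≈ -0.27227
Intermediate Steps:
d(s, f) = -13 + f (d(s, f) = f - 13 = -13 + f)
(-21039 + 15349)/(d(r(7), m) + 21115) = (-21039 + 15349)/((-13 - 204) + 21115) = -5690/(-217 + 21115) = -5690/20898 = -5690*1/20898 = -2845/10449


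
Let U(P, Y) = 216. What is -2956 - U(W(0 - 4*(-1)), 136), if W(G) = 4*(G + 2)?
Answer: -3172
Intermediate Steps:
W(G) = 8 + 4*G (W(G) = 4*(2 + G) = 8 + 4*G)
-2956 - U(W(0 - 4*(-1)), 136) = -2956 - 1*216 = -2956 - 216 = -3172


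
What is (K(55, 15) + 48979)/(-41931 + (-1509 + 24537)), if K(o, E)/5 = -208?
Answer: -47939/18903 ≈ -2.5361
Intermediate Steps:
K(o, E) = -1040 (K(o, E) = 5*(-208) = -1040)
(K(55, 15) + 48979)/(-41931 + (-1509 + 24537)) = (-1040 + 48979)/(-41931 + (-1509 + 24537)) = 47939/(-41931 + 23028) = 47939/(-18903) = 47939*(-1/18903) = -47939/18903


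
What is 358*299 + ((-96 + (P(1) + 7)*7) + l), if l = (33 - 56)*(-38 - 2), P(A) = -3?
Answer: 107894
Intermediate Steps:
l = 920 (l = -23*(-40) = 920)
358*299 + ((-96 + (P(1) + 7)*7) + l) = 358*299 + ((-96 + (-3 + 7)*7) + 920) = 107042 + ((-96 + 4*7) + 920) = 107042 + ((-96 + 28) + 920) = 107042 + (-68 + 920) = 107042 + 852 = 107894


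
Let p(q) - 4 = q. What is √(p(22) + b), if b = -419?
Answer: I*√393 ≈ 19.824*I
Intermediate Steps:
p(q) = 4 + q
√(p(22) + b) = √((4 + 22) - 419) = √(26 - 419) = √(-393) = I*√393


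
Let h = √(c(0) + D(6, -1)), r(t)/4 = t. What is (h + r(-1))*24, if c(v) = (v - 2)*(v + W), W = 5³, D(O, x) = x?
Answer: -96 + 24*I*√251 ≈ -96.0 + 380.23*I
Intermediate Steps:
W = 125
r(t) = 4*t
c(v) = (-2 + v)*(125 + v) (c(v) = (v - 2)*(v + 125) = (-2 + v)*(125 + v))
h = I*√251 (h = √((-250 + 0² + 123*0) - 1) = √((-250 + 0 + 0) - 1) = √(-250 - 1) = √(-251) = I*√251 ≈ 15.843*I)
(h + r(-1))*24 = (I*√251 + 4*(-1))*24 = (I*√251 - 4)*24 = (-4 + I*√251)*24 = -96 + 24*I*√251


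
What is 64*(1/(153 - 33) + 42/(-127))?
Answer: -39304/1905 ≈ -20.632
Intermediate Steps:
64*(1/(153 - 33) + 42/(-127)) = 64*(1/120 + 42*(-1/127)) = 64*(1/120 - 42/127) = 64*(-4913/15240) = -39304/1905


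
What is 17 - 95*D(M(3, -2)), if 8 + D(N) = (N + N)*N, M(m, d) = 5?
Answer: -3973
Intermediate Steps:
D(N) = -8 + 2*N² (D(N) = -8 + (N + N)*N = -8 + (2*N)*N = -8 + 2*N²)
17 - 95*D(M(3, -2)) = 17 - 95*(-8 + 2*5²) = 17 - 95*(-8 + 2*25) = 17 - 95*(-8 + 50) = 17 - 95*42 = 17 - 3990 = -3973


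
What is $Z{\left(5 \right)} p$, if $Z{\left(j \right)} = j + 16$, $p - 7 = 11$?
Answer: $378$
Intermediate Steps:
$p = 18$ ($p = 7 + 11 = 18$)
$Z{\left(j \right)} = 16 + j$
$Z{\left(5 \right)} p = \left(16 + 5\right) 18 = 21 \cdot 18 = 378$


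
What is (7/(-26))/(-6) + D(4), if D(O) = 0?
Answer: 7/156 ≈ 0.044872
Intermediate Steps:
(7/(-26))/(-6) + D(4) = (7/(-26))/(-6) + 0 = -7*(-1)/(6*26) + 0 = -⅙*(-7/26) + 0 = 7/156 + 0 = 7/156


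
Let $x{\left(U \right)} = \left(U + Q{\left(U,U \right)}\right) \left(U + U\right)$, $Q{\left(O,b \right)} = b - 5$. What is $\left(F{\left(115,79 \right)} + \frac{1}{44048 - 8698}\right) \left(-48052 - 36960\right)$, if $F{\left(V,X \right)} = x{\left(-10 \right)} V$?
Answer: $- \frac{86398758292506}{17675} \approx -4.8882 \cdot 10^{9}$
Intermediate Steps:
$Q{\left(O,b \right)} = -5 + b$
$x{\left(U \right)} = 2 U \left(-5 + 2 U\right)$ ($x{\left(U \right)} = \left(U + \left(-5 + U\right)\right) \left(U + U\right) = \left(-5 + 2 U\right) 2 U = 2 U \left(-5 + 2 U\right)$)
$F{\left(V,X \right)} = 500 V$ ($F{\left(V,X \right)} = 2 \left(-10\right) \left(-5 + 2 \left(-10\right)\right) V = 2 \left(-10\right) \left(-5 - 20\right) V = 2 \left(-10\right) \left(-25\right) V = 500 V$)
$\left(F{\left(115,79 \right)} + \frac{1}{44048 - 8698}\right) \left(-48052 - 36960\right) = \left(500 \cdot 115 + \frac{1}{44048 - 8698}\right) \left(-48052 - 36960\right) = \left(57500 + \frac{1}{35350}\right) \left(-85012\right) = \frac{2032625001}{35350} \left(-85012\right) = - \frac{86398758292506}{17675}$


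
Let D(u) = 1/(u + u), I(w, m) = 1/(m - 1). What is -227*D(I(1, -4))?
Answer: 1135/2 ≈ 567.50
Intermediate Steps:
I(w, m) = 1/(-1 + m)
D(u) = 1/(2*u)
-227*D(I(1, -4)) = -227/(2*(1/(-1 - 4))) = -227/(2*(1/(-5))) = -227/(2*(-1/5)) = -227*(-5)/2 = -227*(-5/2) = 1135/2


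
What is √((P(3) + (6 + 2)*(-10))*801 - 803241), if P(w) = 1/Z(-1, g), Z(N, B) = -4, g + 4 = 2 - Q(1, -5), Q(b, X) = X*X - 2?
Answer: 3*I*√385565/2 ≈ 931.41*I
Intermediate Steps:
Q(b, X) = -2 + X² (Q(b, X) = X² - 2 = -2 + X²)
g = -25 (g = -4 + (2 - (-2 + (-5)²)) = -4 + (2 - (-2 + 25)) = -4 + (2 - 1*23) = -4 + (2 - 23) = -4 - 21 = -25)
P(w) = -¼ (P(w) = 1/(-4) = -¼)
√((P(3) + (6 + 2)*(-10))*801 - 803241) = √((-¼ + (6 + 2)*(-10))*801 - 803241) = √((-¼ + 8*(-10))*801 - 803241) = √((-¼ - 80)*801 - 803241) = √(-321/4*801 - 803241) = √(-257121/4 - 803241) = √(-3470085/4) = 3*I*√385565/2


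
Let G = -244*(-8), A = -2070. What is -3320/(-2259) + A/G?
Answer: 902255/2204784 ≈ 0.40923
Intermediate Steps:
G = 1952
-3320/(-2259) + A/G = -3320/(-2259) - 2070/1952 = -3320*(-1/2259) - 2070*1/1952 = 3320/2259 - 1035/976 = 902255/2204784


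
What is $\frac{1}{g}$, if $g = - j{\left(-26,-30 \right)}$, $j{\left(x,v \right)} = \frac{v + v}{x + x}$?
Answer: $- \frac{13}{15} \approx -0.86667$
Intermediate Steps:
$j{\left(x,v \right)} = \frac{v}{x}$ ($j{\left(x,v \right)} = \frac{2 v}{2 x} = 2 v \frac{1}{2 x} = \frac{v}{x}$)
$g = - \frac{15}{13}$ ($g = - \frac{-30}{-26} = - \frac{\left(-30\right) \left(-1\right)}{26} = \left(-1\right) \frac{15}{13} = - \frac{15}{13} \approx -1.1538$)
$\frac{1}{g} = \frac{1}{- \frac{15}{13}} = - \frac{13}{15}$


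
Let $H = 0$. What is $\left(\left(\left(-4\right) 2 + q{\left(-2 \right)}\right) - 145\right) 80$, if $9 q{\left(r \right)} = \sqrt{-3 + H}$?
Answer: $-12240 + \frac{80 i \sqrt{3}}{9} \approx -12240.0 + 15.396 i$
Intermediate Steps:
$q{\left(r \right)} = \frac{i \sqrt{3}}{9}$ ($q{\left(r \right)} = \frac{\sqrt{-3 + 0}}{9} = \frac{\sqrt{-3}}{9} = \frac{i \sqrt{3}}{9}$)
$\left(\left(\left(-4\right) 2 + q{\left(-2 \right)}\right) - 145\right) 80 = \left(\left(\left(-4\right) 2 + \frac{i \sqrt{3}}{9}\right) - 145\right) 80 = \left(\left(-8 + \frac{i \sqrt{3}}{9}\right) - 145\right) 80 = \left(-153 + \frac{i \sqrt{3}}{9}\right) 80 = -12240 + \frac{80 i \sqrt{3}}{9}$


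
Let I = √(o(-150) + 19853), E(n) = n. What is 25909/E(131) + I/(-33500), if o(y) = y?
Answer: 25909/131 - √19703/33500 ≈ 197.77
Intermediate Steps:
I = √19703 (I = √(-150 + 19853) = √19703 ≈ 140.37)
25909/E(131) + I/(-33500) = 25909/131 + √19703/(-33500) = 25909*(1/131) + √19703*(-1/33500) = 25909/131 - √19703/33500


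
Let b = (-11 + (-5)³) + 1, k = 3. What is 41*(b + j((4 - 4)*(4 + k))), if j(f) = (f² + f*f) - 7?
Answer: -5822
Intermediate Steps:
b = -135 (b = (-11 - 125) + 1 = -136 + 1 = -135)
j(f) = -7 + 2*f² (j(f) = (f² + f²) - 7 = 2*f² - 7 = -7 + 2*f²)
41*(b + j((4 - 4)*(4 + k))) = 41*(-135 + (-7 + 2*((4 - 4)*(4 + 3))²)) = 41*(-135 + (-7 + 2*(0*7)²)) = 41*(-135 + (-7 + 2*0²)) = 41*(-135 + (-7 + 2*0)) = 41*(-135 + (-7 + 0)) = 41*(-135 - 7) = 41*(-142) = -5822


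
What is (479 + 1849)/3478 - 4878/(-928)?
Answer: 4781517/806896 ≈ 5.9258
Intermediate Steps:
(479 + 1849)/3478 - 4878/(-928) = 2328*(1/3478) - 4878*(-1/928) = 1164/1739 + 2439/464 = 4781517/806896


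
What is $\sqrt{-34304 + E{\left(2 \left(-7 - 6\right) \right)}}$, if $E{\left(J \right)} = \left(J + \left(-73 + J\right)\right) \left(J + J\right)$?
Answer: $2 i \sqrt{6951} \approx 166.75 i$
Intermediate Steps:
$E{\left(J \right)} = 2 J \left(-73 + 2 J\right)$ ($E{\left(J \right)} = \left(-73 + 2 J\right) 2 J = 2 J \left(-73 + 2 J\right)$)
$\sqrt{-34304 + E{\left(2 \left(-7 - 6\right) \right)}} = \sqrt{-34304 + 2 \cdot 2 \left(-7 - 6\right) \left(-73 + 2 \cdot 2 \left(-7 - 6\right)\right)} = \sqrt{-34304 + 2 \cdot 2 \left(-13\right) \left(-73 + 2 \cdot 2 \left(-13\right)\right)} = \sqrt{-34304 + 2 \left(-26\right) \left(-73 + 2 \left(-26\right)\right)} = \sqrt{-34304 + 2 \left(-26\right) \left(-73 - 52\right)} = \sqrt{-34304 + 2 \left(-26\right) \left(-125\right)} = \sqrt{-34304 + 6500} = \sqrt{-27804} = 2 i \sqrt{6951}$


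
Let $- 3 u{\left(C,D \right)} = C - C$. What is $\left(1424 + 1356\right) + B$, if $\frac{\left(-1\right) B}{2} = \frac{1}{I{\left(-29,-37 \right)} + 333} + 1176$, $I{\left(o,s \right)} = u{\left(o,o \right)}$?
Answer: $\frac{142522}{333} \approx 427.99$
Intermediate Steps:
$u{\left(C,D \right)} = 0$ ($u{\left(C,D \right)} = - \frac{C - C}{3} = \left(- \frac{1}{3}\right) 0 = 0$)
$I{\left(o,s \right)} = 0$
$B = - \frac{783218}{333}$ ($B = - 2 \left(\frac{1}{0 + 333} + 1176\right) = - 2 \left(\frac{1}{333} + 1176\right) = \left(-2\right) \frac{391609}{333} = - \frac{783218}{333} \approx -2352.0$)
$\left(1424 + 1356\right) + B = \left(1424 + 1356\right) - \frac{783218}{333} = 2780 - \frac{783218}{333} = \frac{142522}{333}$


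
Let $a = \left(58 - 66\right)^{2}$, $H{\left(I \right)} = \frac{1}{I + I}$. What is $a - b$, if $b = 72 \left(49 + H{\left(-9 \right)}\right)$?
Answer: $-3460$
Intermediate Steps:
$H{\left(I \right)} = \frac{1}{2 I}$
$a = 64$ ($a = \left(-8\right)^{2} = 64$)
$b = 3524$ ($b = 72 \left(49 + \frac{1}{2 \left(-9\right)}\right) = 72 \left(49 + \frac{1}{2} \left(- \frac{1}{9}\right)\right) = 72 \left(49 - \frac{1}{18}\right) = 72 \cdot \frac{881}{18} = 3524$)
$a - b = 64 - 3524 = -3460$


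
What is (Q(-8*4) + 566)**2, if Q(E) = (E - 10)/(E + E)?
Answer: 328805689/1024 ≈ 3.2110e+5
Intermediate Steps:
Q(E) = (-10 + E)/(2*E) (Q(E) = (-10 + E)/((2*E)) = (-10 + E)*(1/(2*E)) = (-10 + E)/(2*E))
(Q(-8*4) + 566)**2 = ((-10 - 8*4)/(2*((-8*4))) + 566)**2 = ((1/2)*(-10 - 32)/(-32) + 566)**2 = ((1/2)*(-1/32)*(-42) + 566)**2 = (21/32 + 566)**2 = (18133/32)**2 = 328805689/1024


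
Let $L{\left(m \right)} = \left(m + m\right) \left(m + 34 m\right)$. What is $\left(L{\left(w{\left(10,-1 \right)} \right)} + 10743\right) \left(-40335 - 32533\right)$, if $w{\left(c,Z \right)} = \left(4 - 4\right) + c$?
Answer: $-1292896924$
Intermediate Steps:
$w{\left(c,Z \right)} = c$ ($w{\left(c,Z \right)} = 0 + c = c$)
$L{\left(m \right)} = 70 m^{2}$ ($L{\left(m \right)} = 2 m 35 m = 70 m^{2}$)
$\left(L{\left(w{\left(10,-1 \right)} \right)} + 10743\right) \left(-40335 - 32533\right) = \left(70 \cdot 10^{2} + 10743\right) \left(-40335 - 32533\right) = \left(70 \cdot 100 + 10743\right) \left(-72868\right) = \left(7000 + 10743\right) \left(-72868\right) = 17743 \left(-72868\right) = -1292896924$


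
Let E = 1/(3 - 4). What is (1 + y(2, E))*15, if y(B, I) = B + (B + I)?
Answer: 60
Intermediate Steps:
E = -1 (E = 1/(-1) = -1)
y(B, I) = I + 2*B
(1 + y(2, E))*15 = (1 + (-1 + 2*2))*15 = (1 + (-1 + 4))*15 = (1 + 3)*15 = 4*15 = 60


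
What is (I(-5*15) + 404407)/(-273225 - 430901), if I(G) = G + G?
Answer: -404257/704126 ≈ -0.57413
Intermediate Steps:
I(G) = 2*G
(I(-5*15) + 404407)/(-273225 - 430901) = (2*(-5*15) + 404407)/(-273225 - 430901) = (2*(-75) + 404407)/(-704126) = (-150 + 404407)*(-1/704126) = 404257*(-1/704126) = -404257/704126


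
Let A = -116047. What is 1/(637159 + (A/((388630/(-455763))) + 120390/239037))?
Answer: 2815059070/2176752243567359 ≈ 1.2932e-6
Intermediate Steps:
1/(637159 + (A/((388630/(-455763))) + 120390/239037)) = 1/(637159 + (-116047/(388630/(-455763)) + 120390/239037)) = 1/(637159 + (-116047/(388630*(-1/455763)) + 120390*(1/239037))) = 1/(637159 + (-116047/(-35330/41433) + 40130/79679)) = 1/(637159 + (-116047*(-41433/35330) + 40130/79679)) = 1/(637159 + (4808175351/35330 + 40130/79679)) = 1/(637159 + 383112021585229/2815059070) = 1/(2176752243567359/2815059070) = 2815059070/2176752243567359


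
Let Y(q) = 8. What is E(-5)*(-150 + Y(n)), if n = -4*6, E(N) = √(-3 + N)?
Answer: -284*I*√2 ≈ -401.64*I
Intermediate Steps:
n = -24
E(-5)*(-150 + Y(n)) = √(-3 - 5)*(-150 + 8) = √(-8)*(-142) = (2*I*√2)*(-142) = -284*I*√2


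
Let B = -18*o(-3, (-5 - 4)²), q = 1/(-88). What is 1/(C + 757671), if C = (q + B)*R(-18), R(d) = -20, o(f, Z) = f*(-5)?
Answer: 22/16787567 ≈ 1.3105e-6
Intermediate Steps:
o(f, Z) = -5*f
q = -1/88 ≈ -0.011364
B = -270 (B = -(-90)*(-3) = -18*15 = -270)
C = 118805/22 (C = (-1/88 - 270)*(-20) = -23761/88*(-20) = 118805/22 ≈ 5400.2)
1/(C + 757671) = 1/(118805/22 + 757671) = 1/(16787567/22) = 22/16787567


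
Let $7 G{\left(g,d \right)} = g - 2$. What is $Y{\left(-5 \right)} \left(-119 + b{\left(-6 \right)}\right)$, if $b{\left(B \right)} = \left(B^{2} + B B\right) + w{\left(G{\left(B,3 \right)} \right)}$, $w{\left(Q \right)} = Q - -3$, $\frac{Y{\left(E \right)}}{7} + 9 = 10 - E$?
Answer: $-1896$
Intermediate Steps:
$Y{\left(E \right)} = 7 - 7 E$ ($Y{\left(E \right)} = -63 + 7 \left(10 - E\right) = -63 - \left(-70 + 7 E\right) = 7 - 7 E$)
$G{\left(g,d \right)} = - \frac{2}{7} + \frac{g}{7}$ ($G{\left(g,d \right)} = \frac{g - 2}{7} = \frac{-2 + g}{7} = - \frac{2}{7} + \frac{g}{7}$)
$w{\left(Q \right)} = 3 + Q$ ($w{\left(Q \right)} = Q + 3 = 3 + Q$)
$b{\left(B \right)} = \frac{19}{7} + 2 B^{2} + \frac{B}{7}$ ($b{\left(B \right)} = \left(B^{2} + B B\right) + \left(3 + \left(- \frac{2}{7} + \frac{B}{7}\right)\right) = \left(B^{2} + B^{2}\right) + \left(\frac{19}{7} + \frac{B}{7}\right) = 2 B^{2} + \left(\frac{19}{7} + \frac{B}{7}\right) = \frac{19}{7} + 2 B^{2} + \frac{B}{7}$)
$Y{\left(-5 \right)} \left(-119 + b{\left(-6 \right)}\right) = \left(7 - -35\right) \left(-119 + \left(\frac{19}{7} + 2 \left(-6\right)^{2} + \frac{1}{7} \left(-6\right)\right)\right) = \left(7 + 35\right) \left(-119 + \left(\frac{19}{7} + 2 \cdot 36 - \frac{6}{7}\right)\right) = 42 \left(-119 + \left(\frac{19}{7} + 72 - \frac{6}{7}\right)\right) = 42 \left(-119 + \frac{517}{7}\right) = 42 \left(- \frac{316}{7}\right) = -1896$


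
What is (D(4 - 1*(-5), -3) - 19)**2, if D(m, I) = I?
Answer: 484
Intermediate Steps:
(D(4 - 1*(-5), -3) - 19)**2 = (-3 - 19)**2 = (-22)**2 = 484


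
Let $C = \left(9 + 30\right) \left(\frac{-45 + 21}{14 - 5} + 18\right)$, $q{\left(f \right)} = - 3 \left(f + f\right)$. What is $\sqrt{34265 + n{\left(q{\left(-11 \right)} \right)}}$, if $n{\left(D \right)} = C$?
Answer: $\sqrt{34863} \approx 186.72$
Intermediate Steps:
$q{\left(f \right)} = - 6 f$ ($q{\left(f \right)} = - 3 \cdot 2 f = - 6 f$)
$C = 598$ ($C = 39 \left(- \frac{24}{9} + 18\right) = 39 \left(\left(-24\right) \frac{1}{9} + 18\right) = 39 \left(- \frac{8}{3} + 18\right) = 39 \cdot \frac{46}{3} = 598$)
$n{\left(D \right)} = 598$
$\sqrt{34265 + n{\left(q{\left(-11 \right)} \right)}} = \sqrt{34265 + 598} = \sqrt{34863}$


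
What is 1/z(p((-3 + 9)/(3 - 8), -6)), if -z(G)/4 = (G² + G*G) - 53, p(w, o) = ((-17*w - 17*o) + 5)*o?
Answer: -25/116856172 ≈ -2.1394e-7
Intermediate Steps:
p(w, o) = o*(5 - 17*o - 17*w) (p(w, o) = ((-17*o - 17*w) + 5)*o = (5 - 17*o - 17*w)*o = o*(5 - 17*o - 17*w))
z(G) = 212 - 8*G² (z(G) = -4*((G² + G*G) - 53) = -4*((G² + G²) - 53) = -4*(2*G² - 53) = -4*(-53 + 2*G²) = 212 - 8*G²)
1/z(p((-3 + 9)/(3 - 8), -6)) = 1/(212 - 8*36*(5 - 17*(-6) - 17*(-3 + 9)/(3 - 8))²) = 1/(212 - 8*36*(5 + 102 - 102/(-5))²) = 1/(212 - 8*36*(5 + 102 - 102*(-1)/5)²) = 1/(212 - 8*36*(5 + 102 - 17*(-6/5))²) = 1/(212 - 8*36*(5 + 102 + 102/5)²) = 1/(212 - 8*(-6*637/5)²) = 1/(212 - 8*(-3822/5)²) = 1/(212 - 8*14607684/25) = 1/(212 - 116861472/25) = 1/(-116856172/25) = -25/116856172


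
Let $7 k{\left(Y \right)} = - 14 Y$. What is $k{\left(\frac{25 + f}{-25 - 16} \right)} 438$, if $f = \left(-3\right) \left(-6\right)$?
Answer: $\frac{37668}{41} \approx 918.73$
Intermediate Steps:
$f = 18$
$k{\left(Y \right)} = - 2 Y$ ($k{\left(Y \right)} = \frac{\left(-14\right) Y}{7} = - 2 Y$)
$k{\left(\frac{25 + f}{-25 - 16} \right)} 438 = - 2 \frac{25 + 18}{-25 - 16} \cdot 438 = - 2 \frac{43}{-41} \cdot 438 = - 2 \cdot 43 \left(- \frac{1}{41}\right) 438 = \left(-2\right) \left(- \frac{43}{41}\right) 438 = \frac{86}{41} \cdot 438 = \frac{37668}{41}$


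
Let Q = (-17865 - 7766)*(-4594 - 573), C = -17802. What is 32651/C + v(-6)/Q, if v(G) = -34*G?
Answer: -4324143862819/2357614581354 ≈ -1.8341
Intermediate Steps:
Q = 132435377 (Q = -25631*(-5167) = 132435377)
32651/C + v(-6)/Q = 32651/(-17802) - 34*(-6)/132435377 = 32651*(-1/17802) + 204*(1/132435377) = -32651/17802 + 204/132435377 = -4324143862819/2357614581354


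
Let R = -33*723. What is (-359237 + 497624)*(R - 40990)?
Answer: -8974258563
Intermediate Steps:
R = -23859
(-359237 + 497624)*(R - 40990) = (-359237 + 497624)*(-23859 - 40990) = 138387*(-64849) = -8974258563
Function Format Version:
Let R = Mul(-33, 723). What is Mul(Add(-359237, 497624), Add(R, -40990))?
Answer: -8974258563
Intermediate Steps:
R = -23859
Mul(Add(-359237, 497624), Add(R, -40990)) = Mul(Add(-359237, 497624), Add(-23859, -40990)) = Mul(138387, -64849) = -8974258563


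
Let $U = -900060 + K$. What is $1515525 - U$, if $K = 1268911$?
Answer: $1146674$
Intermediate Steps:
$U = 368851$ ($U = -900060 + 1268911 = 368851$)
$1515525 - U = 1515525 - 368851 = 1146674$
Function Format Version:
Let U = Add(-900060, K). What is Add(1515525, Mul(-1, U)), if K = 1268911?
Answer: 1146674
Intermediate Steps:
U = 368851 (U = Add(-900060, 1268911) = 368851)
Add(1515525, Mul(-1, U)) = Add(1515525, Mul(-1, 368851)) = Add(1515525, -368851) = 1146674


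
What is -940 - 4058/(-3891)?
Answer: -3653482/3891 ≈ -938.96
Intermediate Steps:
-940 - 4058/(-3891) = -940 - 4058*(-1)/3891 = -940 - 1*(-4058/3891) = -940 + 4058/3891 = -3653482/3891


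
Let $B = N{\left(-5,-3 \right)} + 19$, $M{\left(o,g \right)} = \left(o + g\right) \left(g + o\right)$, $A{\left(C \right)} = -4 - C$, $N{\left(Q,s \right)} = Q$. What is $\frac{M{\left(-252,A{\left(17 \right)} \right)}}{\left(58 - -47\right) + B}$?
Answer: $\frac{10647}{17} \approx 626.29$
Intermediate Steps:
$M{\left(o,g \right)} = \left(g + o\right)^{2}$ ($M{\left(o,g \right)} = \left(g + o\right) \left(g + o\right) = \left(g + o\right)^{2}$)
$B = 14$ ($B = -5 + 19 = 14$)
$\frac{M{\left(-252,A{\left(17 \right)} \right)}}{\left(58 - -47\right) + B} = \frac{\left(\left(-4 - 17\right) - 252\right)^{2}}{\left(58 - -47\right) + 14} = \frac{\left(\left(-4 - 17\right) - 252\right)^{2}}{\left(58 + 47\right) + 14} = \frac{\left(-21 - 252\right)^{2}}{105 + 14} = \frac{\left(-273\right)^{2}}{119} = 74529 \cdot \frac{1}{119} = \frac{10647}{17}$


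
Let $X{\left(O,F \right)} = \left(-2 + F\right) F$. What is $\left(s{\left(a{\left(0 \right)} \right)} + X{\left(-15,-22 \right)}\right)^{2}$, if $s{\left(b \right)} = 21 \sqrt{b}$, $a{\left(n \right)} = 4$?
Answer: $324900$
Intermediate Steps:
$X{\left(O,F \right)} = F \left(-2 + F\right)$
$\left(s{\left(a{\left(0 \right)} \right)} + X{\left(-15,-22 \right)}\right)^{2} = \left(21 \sqrt{4} - 22 \left(-2 - 22\right)\right)^{2} = \left(21 \cdot 2 - -528\right)^{2} = \left(42 + 528\right)^{2} = 570^{2} = 324900$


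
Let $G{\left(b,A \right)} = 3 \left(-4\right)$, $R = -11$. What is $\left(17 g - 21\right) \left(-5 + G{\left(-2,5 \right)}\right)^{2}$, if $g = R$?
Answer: $-60112$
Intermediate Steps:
$g = -11$
$G{\left(b,A \right)} = -12$
$\left(17 g - 21\right) \left(-5 + G{\left(-2,5 \right)}\right)^{2} = \left(17 \left(-11\right) - 21\right) \left(-5 - 12\right)^{2} = \left(-187 - 21\right) \left(-17\right)^{2} = \left(-208\right) 289 = -60112$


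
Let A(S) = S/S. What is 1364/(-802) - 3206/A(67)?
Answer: -1286288/401 ≈ -3207.7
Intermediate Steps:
A(S) = 1
1364/(-802) - 3206/A(67) = 1364/(-802) - 3206/1 = 1364*(-1/802) - 3206*1 = -682/401 - 3206 = -1286288/401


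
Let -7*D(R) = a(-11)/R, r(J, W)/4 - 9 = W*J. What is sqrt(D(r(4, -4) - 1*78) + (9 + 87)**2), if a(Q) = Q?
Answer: sqrt(5073989662)/742 ≈ 96.000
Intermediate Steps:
r(J, W) = 36 + 4*J*W (r(J, W) = 36 + 4*(W*J) = 36 + 4*(J*W) = 36 + 4*J*W)
D(R) = 11/(7*R) (D(R) = -(-11)/(7*R) = 11/(7*R))
sqrt(D(r(4, -4) - 1*78) + (9 + 87)**2) = sqrt(11/(7*((36 + 4*4*(-4)) - 1*78)) + (9 + 87)**2) = sqrt(11/(7*((36 - 64) - 78)) + 96**2) = sqrt(11/(7*(-28 - 78)) + 9216) = sqrt((11/7)/(-106) + 9216) = sqrt((11/7)*(-1/106) + 9216) = sqrt(-11/742 + 9216) = sqrt(6838261/742) = sqrt(5073989662)/742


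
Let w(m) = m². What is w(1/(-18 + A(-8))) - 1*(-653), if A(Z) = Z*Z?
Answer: 1381749/2116 ≈ 653.00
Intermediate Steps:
A(Z) = Z²
w(1/(-18 + A(-8))) - 1*(-653) = (1/(-18 + (-8)²))² - 1*(-653) = (1/(-18 + 64))² + 653 = (1/46)² + 653 = 1/2116 + 653 = 1381749/2116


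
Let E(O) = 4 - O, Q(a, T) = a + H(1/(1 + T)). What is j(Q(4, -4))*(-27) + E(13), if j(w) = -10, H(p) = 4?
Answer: 261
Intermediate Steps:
Q(a, T) = 4 + a (Q(a, T) = a + 4 = 4 + a)
j(Q(4, -4))*(-27) + E(13) = -10*(-27) + (4 - 1*13) = 270 + (4 - 13) = 270 - 9 = 261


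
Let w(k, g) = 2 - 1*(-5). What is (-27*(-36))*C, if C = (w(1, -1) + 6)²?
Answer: 164268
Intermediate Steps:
w(k, g) = 7 (w(k, g) = 2 + 5 = 7)
C = 169 (C = (7 + 6)² = 13² = 169)
(-27*(-36))*C = -27*(-36)*169 = 972*169 = 164268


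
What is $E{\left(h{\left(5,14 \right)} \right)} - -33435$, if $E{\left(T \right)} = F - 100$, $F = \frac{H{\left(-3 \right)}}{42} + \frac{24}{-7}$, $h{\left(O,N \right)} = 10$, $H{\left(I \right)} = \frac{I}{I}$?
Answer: $\frac{1399927}{42} \approx 33332.0$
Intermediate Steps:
$H{\left(I \right)} = 1$
$F = - \frac{143}{42}$ ($F = 1 \cdot \frac{1}{42} + \frac{24}{-7} = 1 \cdot \frac{1}{42} + 24 \left(- \frac{1}{7}\right) = \frac{1}{42} - \frac{24}{7} = - \frac{143}{42} \approx -3.4048$)
$E{\left(T \right)} = - \frac{4343}{42}$ ($E{\left(T \right)} = - \frac{143}{42} - 100 = - \frac{4343}{42}$)
$E{\left(h{\left(5,14 \right)} \right)} - -33435 = - \frac{4343}{42} - -33435 = - \frac{4343}{42} + 33435 = \frac{1399927}{42}$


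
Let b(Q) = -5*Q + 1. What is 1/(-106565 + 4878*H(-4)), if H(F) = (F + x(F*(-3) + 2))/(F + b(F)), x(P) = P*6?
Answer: -17/1421365 ≈ -1.1960e-5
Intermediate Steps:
b(Q) = 1 - 5*Q
x(P) = 6*P
H(F) = (12 - 17*F)/(1 - 4*F) (H(F) = (F + 6*(F*(-3) + 2))/(F + (1 - 5*F)) = (F + 6*(-3*F + 2))/(1 - 4*F) = (F + 6*(2 - 3*F))/(1 - 4*F) = (F + (12 - 18*F))/(1 - 4*F) = (12 - 17*F)/(1 - 4*F))
1/(-106565 + 4878*H(-4)) = 1/(-106565 + 4878*((-12 + 17*(-4))/(-1 + 4*(-4)))) = 1/(-106565 + 4878*((-12 - 68)/(-1 - 16))) = 1/(-106565 + 4878*(-80/(-17))) = 1/(-106565 + 4878*(-1/17*(-80))) = 1/(-106565 + 4878*(80/17)) = 1/(-106565 + 390240/17) = 1/(-1421365/17) = -17/1421365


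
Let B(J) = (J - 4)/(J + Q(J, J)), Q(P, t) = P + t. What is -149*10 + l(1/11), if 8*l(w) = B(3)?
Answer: -107281/72 ≈ -1490.0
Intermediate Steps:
B(J) = (-4 + J)/(3*J) (B(J) = (J - 4)/(J + (J + J)) = (-4 + J)/(J + 2*J) = (-4 + J)/((3*J)) = (-4 + J)*(1/(3*J)) = (-4 + J)/(3*J))
l(w) = -1/72 (l(w) = ((⅓)*(-4 + 3)/3)/8 = ((⅓)*(⅓)*(-1))/8 = (⅛)*(-⅑) = -1/72)
-149*10 + l(1/11) = -149*10 - 1/72 = -1490 - 1/72 = -107281/72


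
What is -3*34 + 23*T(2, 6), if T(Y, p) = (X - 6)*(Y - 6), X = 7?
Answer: -194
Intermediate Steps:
T(Y, p) = -6 + Y (T(Y, p) = (7 - 6)*(Y - 6) = 1*(-6 + Y) = -6 + Y)
-3*34 + 23*T(2, 6) = -3*34 + 23*(-6 + 2) = -1*102 + 23*(-4) = -102 - 92 = -194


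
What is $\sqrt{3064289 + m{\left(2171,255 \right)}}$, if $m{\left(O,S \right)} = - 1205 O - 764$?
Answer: $\sqrt{447470} \approx 668.93$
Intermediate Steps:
$m{\left(O,S \right)} = -764 - 1205 O$
$\sqrt{3064289 + m{\left(2171,255 \right)}} = \sqrt{3064289 - 2616819} = \sqrt{447470}$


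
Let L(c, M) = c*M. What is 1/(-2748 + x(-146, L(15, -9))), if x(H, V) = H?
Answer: -1/2894 ≈ -0.00034554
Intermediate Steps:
L(c, M) = M*c
1/(-2748 + x(-146, L(15, -9))) = 1/(-2748 - 146) = 1/(-2894) = -1/2894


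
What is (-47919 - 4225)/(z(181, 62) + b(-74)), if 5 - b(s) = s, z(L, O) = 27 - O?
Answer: -13036/11 ≈ -1185.1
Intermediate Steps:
b(s) = 5 - s
(-47919 - 4225)/(z(181, 62) + b(-74)) = (-47919 - 4225)/((27 - 1*62) + (5 - 1*(-74))) = -52144/((27 - 62) + (5 + 74)) = -52144/(-35 + 79) = -52144/44 = -52144*1/44 = -13036/11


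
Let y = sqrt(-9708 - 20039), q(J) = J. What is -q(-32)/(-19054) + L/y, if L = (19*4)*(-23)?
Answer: -16/9527 + 1748*I*sqrt(29747)/29747 ≈ -0.0016794 + 10.135*I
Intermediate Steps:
y = I*sqrt(29747) (y = sqrt(-29747) = I*sqrt(29747) ≈ 172.47*I)
L = -1748 (L = 76*(-23) = -1748)
-q(-32)/(-19054) + L/y = -1*(-32)/(-19054) - 1748*(-I*sqrt(29747)/29747) = 32*(-1/19054) - (-1748)*I*sqrt(29747)/29747 = -16/9527 + 1748*I*sqrt(29747)/29747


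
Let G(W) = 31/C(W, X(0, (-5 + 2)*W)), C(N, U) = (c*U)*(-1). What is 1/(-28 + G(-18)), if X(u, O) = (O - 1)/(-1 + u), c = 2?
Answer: -106/2937 ≈ -0.036091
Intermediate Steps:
X(u, O) = (-1 + O)/(-1 + u)
C(N, U) = -2*U (C(N, U) = (2*U)*(-1) = -2*U)
G(W) = 31/(-2 - 6*W) (G(W) = 31/((-2*(-1 + (-5 + 2)*W)/(-1 + 0))) = 31/((-2*(-1 - 3*W)/(-1))) = 31/((-(-2)*(-1 - 3*W))) = 31/((-2*(1 + 3*W))) = 31/(-2 - 6*W))
1/(-28 + G(-18)) = 1/(-28 - 31/(2 + 6*(-18))) = 1/(-28 - 31/(2 - 108)) = 1/(-28 - 31/(-106)) = 1/(-28 - 31*(-1/106)) = 1/(-28 + 31/106) = 1/(-2937/106) = -106/2937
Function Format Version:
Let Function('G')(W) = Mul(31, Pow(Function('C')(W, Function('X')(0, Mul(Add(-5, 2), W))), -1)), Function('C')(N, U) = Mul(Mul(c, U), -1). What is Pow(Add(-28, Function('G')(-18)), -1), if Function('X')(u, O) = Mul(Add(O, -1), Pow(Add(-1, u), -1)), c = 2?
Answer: Rational(-106, 2937) ≈ -0.036091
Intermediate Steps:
Function('X')(u, O) = Mul(Pow(Add(-1, u), -1), Add(-1, O)) (Function('X')(u, O) = Mul(Add(-1, O), Pow(Add(-1, u), -1)) = Mul(Pow(Add(-1, u), -1), Add(-1, O)))
Function('C')(N, U) = Mul(-2, U) (Function('C')(N, U) = Mul(Mul(2, U), -1) = Mul(-2, U))
Function('G')(W) = Mul(31, Pow(Add(-2, Mul(-6, W)), -1)) (Function('G')(W) = Mul(31, Pow(Mul(-2, Mul(Pow(Add(-1, 0), -1), Add(-1, Mul(Add(-5, 2), W)))), -1)) = Mul(31, Pow(Mul(-2, Mul(Pow(-1, -1), Add(-1, Mul(-3, W)))), -1)) = Mul(31, Pow(Mul(-2, Mul(-1, Add(-1, Mul(-3, W)))), -1)) = Mul(31, Pow(Mul(-2, Add(1, Mul(3, W))), -1)) = Mul(31, Pow(Add(-2, Mul(-6, W)), -1)))
Pow(Add(-28, Function('G')(-18)), -1) = Pow(Add(-28, Mul(-31, Pow(Add(2, Mul(6, -18)), -1))), -1) = Pow(Add(-28, Mul(-31, Pow(Add(2, -108), -1))), -1) = Pow(Add(-28, Mul(-31, Pow(-106, -1))), -1) = Pow(Add(-28, Mul(-31, Rational(-1, 106))), -1) = Pow(Add(-28, Rational(31, 106)), -1) = Pow(Rational(-2937, 106), -1) = Rational(-106, 2937)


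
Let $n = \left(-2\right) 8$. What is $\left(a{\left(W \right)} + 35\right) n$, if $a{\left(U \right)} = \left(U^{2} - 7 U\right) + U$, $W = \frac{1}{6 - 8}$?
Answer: $-612$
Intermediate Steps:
$W = - \frac{1}{2}$ ($W = \frac{1}{-2} = - \frac{1}{2} \approx -0.5$)
$a{\left(U \right)} = U^{2} - 6 U$
$n = -16$
$\left(a{\left(W \right)} + 35\right) n = \left(- \frac{-6 - \frac{1}{2}}{2} + 35\right) \left(-16\right) = \left(\left(- \frac{1}{2}\right) \left(- \frac{13}{2}\right) + 35\right) \left(-16\right) = \left(\frac{13}{4} + 35\right) \left(-16\right) = \frac{153}{4} \left(-16\right) = -612$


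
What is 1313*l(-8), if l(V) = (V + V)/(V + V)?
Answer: 1313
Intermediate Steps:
l(V) = 1 (l(V) = (2*V)/((2*V)) = (2*V)*(1/(2*V)) = 1)
1313*l(-8) = 1313*1 = 1313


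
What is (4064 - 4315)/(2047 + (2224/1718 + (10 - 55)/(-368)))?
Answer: -79344112/647529135 ≈ -0.12253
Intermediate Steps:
(4064 - 4315)/(2047 + (2224/1718 + (10 - 55)/(-368))) = -251/(2047 + (2224*(1/1718) - 45*(-1/368))) = -251/(2047 + (1112/859 + 45/368)) = -251/(2047 + 447871/316112) = -251/647529135/316112 = -251*316112/647529135 = -79344112/647529135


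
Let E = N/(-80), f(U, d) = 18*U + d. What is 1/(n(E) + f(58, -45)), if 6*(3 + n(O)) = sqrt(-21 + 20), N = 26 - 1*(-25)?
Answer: 35856/35712577 - 6*I/35712577 ≈ 0.001004 - 1.6801e-7*I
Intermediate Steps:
N = 51 (N = 26 + 25 = 51)
f(U, d) = d + 18*U
E = -51/80 (E = 51/(-80) = 51*(-1/80) = -51/80 ≈ -0.63750)
n(O) = -3 + I/6 (n(O) = -3 + sqrt(-21 + 20)/6 = -3 + sqrt(-1)/6 = -3 + I/6)
1/(n(E) + f(58, -45)) = 1/((-3 + I/6) + (-45 + 18*58)) = 1/((-3 + I/6) + (-45 + 1044)) = 1/((-3 + I/6) + 999) = 1/(996 + I/6) = 36*(996 - I/6)/35712577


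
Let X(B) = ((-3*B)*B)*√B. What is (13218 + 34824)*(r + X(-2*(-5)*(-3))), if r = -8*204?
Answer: -78404544 - 129713400*I*√30 ≈ -7.8405e+7 - 7.1047e+8*I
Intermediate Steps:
r = -1632
X(B) = -3*B^(5/2) (X(B) = (-3*B²)*√B = -3*B^(5/2))
(13218 + 34824)*(r + X(-2*(-5)*(-3))) = (13218 + 34824)*(-1632 - 3*900*I*√30) = 48042*(-1632 - 3*900*I*√30) = 48042*(-1632 - 2700*I*√30) = -78404544 - 129713400*I*√30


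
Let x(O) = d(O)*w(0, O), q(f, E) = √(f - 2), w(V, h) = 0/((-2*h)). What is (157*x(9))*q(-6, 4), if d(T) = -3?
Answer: 0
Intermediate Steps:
w(V, h) = 0 (w(V, h) = 0*(-1/(2*h)) = 0)
q(f, E) = √(-2 + f)
x(O) = 0 (x(O) = -3*0 = 0)
(157*x(9))*q(-6, 4) = (157*0)*√(-2 - 6) = 0*√(-8) = 0*(2*I*√2) = 0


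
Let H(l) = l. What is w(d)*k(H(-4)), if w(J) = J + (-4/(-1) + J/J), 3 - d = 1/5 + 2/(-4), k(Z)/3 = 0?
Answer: 0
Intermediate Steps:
k(Z) = 0 (k(Z) = 3*0 = 0)
d = 33/10 (d = 3 - (1/5 + 2/(-4)) = 3 - (1*(⅕) + 2*(-¼)) = 3 - (⅕ - ½) = 3 - 1*(-3/10) = 3 + 3/10 = 33/10 ≈ 3.3000)
w(J) = 5 + J (w(J) = J + (-4*(-1) + 1) = J + (4 + 1) = J + 5 = 5 + J)
w(d)*k(H(-4)) = (5 + 33/10)*0 = (83/10)*0 = 0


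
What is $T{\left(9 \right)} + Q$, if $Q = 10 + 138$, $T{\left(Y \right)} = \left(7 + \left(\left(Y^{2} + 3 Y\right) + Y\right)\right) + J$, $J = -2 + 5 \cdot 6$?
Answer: $300$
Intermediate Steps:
$J = 28$ ($J = -2 + 30 = 28$)
$T{\left(Y \right)} = 35 + Y^{2} + 4 Y$ ($T{\left(Y \right)} = \left(7 + \left(\left(Y^{2} + 3 Y\right) + Y\right)\right) + 28 = \left(7 + \left(Y^{2} + 4 Y\right)\right) + 28 = \left(7 + Y^{2} + 4 Y\right) + 28 = 35 + Y^{2} + 4 Y$)
$Q = 148$
$T{\left(9 \right)} + Q = \left(35 + 9^{2} + 4 \cdot 9\right) + 148 = \left(35 + 81 + 36\right) + 148 = 152 + 148 = 300$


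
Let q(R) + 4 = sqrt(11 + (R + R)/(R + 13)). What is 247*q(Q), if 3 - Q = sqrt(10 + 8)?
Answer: -988 + 247*sqrt(182 - 39*sqrt(2))/sqrt(16 - 3*sqrt(2)) ≈ -176.70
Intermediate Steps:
Q = 3 - 3*sqrt(2) (Q = 3 - sqrt(10 + 8) = 3 - sqrt(18) = 3 - 3*sqrt(2) ≈ -1.2426)
q(R) = -4 + sqrt(11 + 2*R/(13 + R)) (q(R) = -4 + sqrt(11 + (R + R)/(R + 13)) = -4 + sqrt(11 + (2*R)/(13 + R)) = -4 + sqrt(11 + 2*R/(13 + R)))
247*q(Q) = 247*(-4 + sqrt(13)*sqrt((11 + (3 - 3*sqrt(2)))/(13 + (3 - 3*sqrt(2))))) = 247*(-4 + sqrt(13)*sqrt((14 - 3*sqrt(2))/(16 - 3*sqrt(2)))) = 247*(-4 + sqrt(13)*(sqrt(14 - 3*sqrt(2))/sqrt(16 - 3*sqrt(2)))) = 247*(-4 + sqrt(13)*sqrt(14 - 3*sqrt(2))/sqrt(16 - 3*sqrt(2))) = -988 + 247*sqrt(13)*sqrt(14 - 3*sqrt(2))/sqrt(16 - 3*sqrt(2))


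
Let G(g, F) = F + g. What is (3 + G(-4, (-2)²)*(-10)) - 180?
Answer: -177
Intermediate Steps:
(3 + G(-4, (-2)²)*(-10)) - 180 = (3 + ((-2)² - 4)*(-10)) - 180 = (3 + (4 - 4)*(-10)) - 180 = (3 + 0*(-10)) - 180 = (3 + 0) - 180 = 3 - 180 = -177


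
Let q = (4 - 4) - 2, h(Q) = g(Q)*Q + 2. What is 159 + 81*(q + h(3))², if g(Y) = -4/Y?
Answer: 1455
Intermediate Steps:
h(Q) = -2 (h(Q) = (-4/Q)*Q + 2 = -4 + 2 = -2)
q = -2 (q = 0 - 2 = -2)
159 + 81*(q + h(3))² = 159 + 81*(-2 - 2)² = 159 + 81*(-4)² = 159 + 81*16 = 159 + 1296 = 1455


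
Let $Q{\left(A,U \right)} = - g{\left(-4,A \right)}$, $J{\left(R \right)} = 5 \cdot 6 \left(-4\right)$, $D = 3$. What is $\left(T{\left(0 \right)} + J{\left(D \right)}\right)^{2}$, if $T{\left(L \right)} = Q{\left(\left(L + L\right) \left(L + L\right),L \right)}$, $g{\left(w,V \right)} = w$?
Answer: $13456$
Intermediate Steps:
$J{\left(R \right)} = -120$ ($J{\left(R \right)} = 30 \left(-4\right) = -120$)
$Q{\left(A,U \right)} = 4$ ($Q{\left(A,U \right)} = \left(-1\right) \left(-4\right) = 4$)
$T{\left(L \right)} = 4$
$\left(T{\left(0 \right)} + J{\left(D \right)}\right)^{2} = \left(4 - 120\right)^{2} = \left(-116\right)^{2} = 13456$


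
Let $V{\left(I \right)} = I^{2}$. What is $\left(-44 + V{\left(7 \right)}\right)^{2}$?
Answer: $25$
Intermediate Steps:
$\left(-44 + V{\left(7 \right)}\right)^{2} = \left(-44 + 7^{2}\right)^{2} = \left(-44 + 49\right)^{2} = 5^{2} = 25$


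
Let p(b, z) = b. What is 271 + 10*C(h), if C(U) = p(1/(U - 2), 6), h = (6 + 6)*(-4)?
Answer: 1354/5 ≈ 270.80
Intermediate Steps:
h = -48 (h = 12*(-4) = -48)
C(U) = 1/(-2 + U) (C(U) = 1/(U - 2) = 1/(-2 + U))
271 + 10*C(h) = 271 + 10/(-2 - 48) = 271 + 10/(-50) = 271 + 10*(-1/50) = 271 - ⅕ = 1354/5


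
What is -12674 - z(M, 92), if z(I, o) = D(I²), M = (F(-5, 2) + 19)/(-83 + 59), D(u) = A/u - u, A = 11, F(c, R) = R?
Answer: -39788319/3136 ≈ -12688.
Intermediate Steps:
D(u) = -u + 11/u (D(u) = 11/u - u = -u + 11/u)
M = -7/8 (M = (2 + 19)/(-83 + 59) = 21/(-24) = 21*(-1/24) = -7/8 ≈ -0.87500)
z(I, o) = -I² + 11/I² (z(I, o) = -I² + 11/(I²) = -I² + 11/I²)
-12674 - z(M, 92) = -12674 - (11 - (-7/8)⁴)/(-7/8)² = -12674 - 64*(11 - 1*2401/4096)/49 = -12674 - 64*(11 - 2401/4096)/49 = -12674 - 64*42655/(49*4096) = -12674 - 1*42655/3136 = -12674 - 42655/3136 = -39788319/3136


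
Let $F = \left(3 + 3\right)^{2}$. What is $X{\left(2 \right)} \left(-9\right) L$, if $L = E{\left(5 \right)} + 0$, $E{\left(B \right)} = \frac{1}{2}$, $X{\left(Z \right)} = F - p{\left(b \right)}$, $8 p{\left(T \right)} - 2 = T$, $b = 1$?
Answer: $- \frac{2565}{16} \approx -160.31$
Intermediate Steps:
$p{\left(T \right)} = \frac{1}{4} + \frac{T}{8}$
$F = 36$ ($F = 6^{2} = 36$)
$X{\left(Z \right)} = \frac{285}{8}$ ($X{\left(Z \right)} = 36 - \left(\frac{1}{4} + \frac{1}{8} \cdot 1\right) = 36 - \left(\frac{1}{4} + \frac{1}{8}\right) = 36 - \frac{3}{8} = \frac{285}{8}$)
$E{\left(B \right)} = \frac{1}{2}$
$L = \frac{1}{2}$ ($L = \frac{1}{2} + 0 = \frac{1}{2} \approx 0.5$)
$X{\left(2 \right)} \left(-9\right) L = \frac{285}{8} \left(-9\right) \frac{1}{2} = \left(- \frac{2565}{8}\right) \frac{1}{2} = - \frac{2565}{16}$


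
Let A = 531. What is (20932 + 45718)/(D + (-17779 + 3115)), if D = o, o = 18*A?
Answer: -33325/2553 ≈ -13.053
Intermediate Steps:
o = 9558 (o = 18*531 = 9558)
D = 9558
(20932 + 45718)/(D + (-17779 + 3115)) = (20932 + 45718)/(9558 + (-17779 + 3115)) = 66650/(9558 - 14664) = 66650/(-5106) = 66650*(-1/5106) = -33325/2553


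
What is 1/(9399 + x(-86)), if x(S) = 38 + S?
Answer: 1/9351 ≈ 0.00010694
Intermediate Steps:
1/(9399 + x(-86)) = 1/(9399 + (38 - 86)) = 1/(9399 - 48) = 1/9351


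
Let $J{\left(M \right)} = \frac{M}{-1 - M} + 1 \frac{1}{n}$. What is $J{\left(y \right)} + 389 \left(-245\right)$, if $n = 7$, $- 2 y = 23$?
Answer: $- \frac{2001425}{21} \approx -95306.0$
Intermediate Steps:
$y = - \frac{23}{2}$ ($y = \left(- \frac{1}{2}\right) 23 = - \frac{23}{2} \approx -11.5$)
$J{\left(M \right)} = \frac{1}{7} + \frac{M}{-1 - M}$ ($J{\left(M \right)} = \frac{M}{-1 - M} + 1 \cdot \frac{1}{7} = \frac{M}{-1 - M} + \frac{1}{7} = \frac{1}{7} + \frac{M}{-1 - M}$)
$J{\left(y \right)} + 389 \left(-245\right) = \frac{1 - -69}{7 \left(1 - \frac{23}{2}\right)} + 389 \left(-245\right) = \frac{1 + 69}{7 \left(- \frac{21}{2}\right)} - 95305 = \frac{1}{7} \left(- \frac{2}{21}\right) 70 - 95305 = - \frac{20}{21} - 95305 = - \frac{2001425}{21}$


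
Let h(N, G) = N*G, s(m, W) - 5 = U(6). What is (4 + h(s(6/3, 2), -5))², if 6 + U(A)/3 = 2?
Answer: 1521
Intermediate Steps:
U(A) = -12 (U(A) = -18 + 3*2 = -18 + 6 = -12)
s(m, W) = -7 (s(m, W) = 5 - 12 = -7)
h(N, G) = G*N
(4 + h(s(6/3, 2), -5))² = (4 - 5*(-7))² = (4 + 35)² = 39² = 1521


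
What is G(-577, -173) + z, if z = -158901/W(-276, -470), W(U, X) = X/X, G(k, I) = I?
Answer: -159074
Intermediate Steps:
W(U, X) = 1
z = -158901 (z = -158901/1 = -158901*1 = -158901)
G(-577, -173) + z = -173 - 158901 = -159074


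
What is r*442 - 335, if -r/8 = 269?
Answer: -951519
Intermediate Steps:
r = -2152 (r = -8*269 = -2152)
r*442 - 335 = -2152*442 - 335 = -951184 - 335 = -951519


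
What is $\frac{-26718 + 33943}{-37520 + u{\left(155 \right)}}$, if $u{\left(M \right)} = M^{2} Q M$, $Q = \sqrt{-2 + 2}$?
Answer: $- \frac{1445}{7504} \approx -0.19256$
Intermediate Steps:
$Q = 0$ ($Q = \sqrt{0} = 0$)
$u{\left(M \right)} = 0$ ($u{\left(M \right)} = M^{2} \cdot 0 M = 0 M = 0$)
$\frac{-26718 + 33943}{-37520 + u{\left(155 \right)}} = \frac{-26718 + 33943}{-37520 + 0} = \frac{7225}{-37520} = 7225 \left(- \frac{1}{37520}\right) = - \frac{1445}{7504}$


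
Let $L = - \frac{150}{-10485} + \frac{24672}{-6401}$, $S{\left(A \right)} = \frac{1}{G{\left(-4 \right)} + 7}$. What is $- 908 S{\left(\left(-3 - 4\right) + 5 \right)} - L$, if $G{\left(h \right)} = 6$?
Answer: $- \frac{3839301158}{58165887} \approx -66.006$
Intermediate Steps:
$S{\left(A \right)} = \frac{1}{13}$ ($S{\left(A \right)} = \frac{1}{6 + 7} = \frac{1}{13}$)
$L = - \frac{17181718}{4474299}$ ($L = \left(-150\right) \left(- \frac{1}{10485}\right) + 24672 \left(- \frac{1}{6401}\right) = \frac{10}{699} - \frac{24672}{6401} = - \frac{17181718}{4474299} \approx -3.8401$)
$- 908 S{\left(\left(-3 - 4\right) + 5 \right)} - L = \left(-908\right) \frac{1}{13} - - \frac{17181718}{4474299} = - \frac{908}{13} + \frac{17181718}{4474299} = - \frac{3839301158}{58165887}$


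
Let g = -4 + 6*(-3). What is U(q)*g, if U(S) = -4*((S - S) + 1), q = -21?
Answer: 88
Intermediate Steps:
U(S) = -4 (U(S) = -4*(0 + 1) = -4*1 = -4)
g = -22 (g = -4 - 18 = -22)
U(q)*g = -4*(-22) = 88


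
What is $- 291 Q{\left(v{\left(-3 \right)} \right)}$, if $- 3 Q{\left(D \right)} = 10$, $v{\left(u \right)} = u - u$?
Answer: $970$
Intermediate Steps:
$v{\left(u \right)} = 0$
$Q{\left(D \right)} = - \frac{10}{3}$ ($Q{\left(D \right)} = \left(- \frac{1}{3}\right) 10 = - \frac{10}{3}$)
$- 291 Q{\left(v{\left(-3 \right)} \right)} = \left(-291\right) \left(- \frac{10}{3}\right) = 970$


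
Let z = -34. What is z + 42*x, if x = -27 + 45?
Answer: 722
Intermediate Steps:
x = 18
z + 42*x = -34 + 42*18 = -34 + 756 = 722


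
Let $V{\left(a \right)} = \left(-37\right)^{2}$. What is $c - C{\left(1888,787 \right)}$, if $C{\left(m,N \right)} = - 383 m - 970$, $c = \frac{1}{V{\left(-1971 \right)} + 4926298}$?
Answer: $\frac{3567995555359}{4927667} \approx 7.2407 \cdot 10^{5}$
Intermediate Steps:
$V{\left(a \right)} = 1369$
$c = \frac{1}{4927667}$ ($c = \frac{1}{1369 + 4926298} = \frac{1}{4927667} \approx 2.0294 \cdot 10^{-7}$)
$C{\left(m,N \right)} = -970 - 383 m$
$c - C{\left(1888,787 \right)} = \frac{1}{4927667} - \left(-970 - 723104\right) = \frac{1}{4927667} - -724074 = \frac{1}{4927667} + 724074 = \frac{3567995555359}{4927667}$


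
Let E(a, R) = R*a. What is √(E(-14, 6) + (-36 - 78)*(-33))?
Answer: √3678 ≈ 60.646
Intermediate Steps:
√(E(-14, 6) + (-36 - 78)*(-33)) = √(6*(-14) + (-36 - 78)*(-33)) = √(-84 - 114*(-33)) = √(-84 + 3762) = √3678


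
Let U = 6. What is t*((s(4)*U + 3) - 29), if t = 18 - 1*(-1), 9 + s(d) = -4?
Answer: -1976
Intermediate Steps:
s(d) = -13 (s(d) = -9 - 4 = -13)
t = 19 (t = 18 + 1 = 19)
t*((s(4)*U + 3) - 29) = 19*((-13*6 + 3) - 29) = 19*((-78 + 3) - 29) = 19*(-75 - 29) = 19*(-104) = -1976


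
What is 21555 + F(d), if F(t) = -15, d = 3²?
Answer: 21540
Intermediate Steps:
d = 9
21555 + F(d) = 21555 - 15 = 21540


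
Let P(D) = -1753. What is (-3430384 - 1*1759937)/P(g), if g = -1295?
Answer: 5190321/1753 ≈ 2960.8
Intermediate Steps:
(-3430384 - 1*1759937)/P(g) = (-3430384 - 1*1759937)/(-1753) = (-3430384 - 1759937)*(-1/1753) = -5190321*(-1/1753) = 5190321/1753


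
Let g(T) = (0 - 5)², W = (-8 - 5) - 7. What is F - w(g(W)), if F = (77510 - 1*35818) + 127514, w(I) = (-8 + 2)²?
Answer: 169170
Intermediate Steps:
W = -20 (W = -13 - 7 = -20)
g(T) = 25 (g(T) = (-5)² = 25)
w(I) = 36 (w(I) = (-6)² = 36)
F = 169206 (F = (77510 - 35818) + 127514 = 41692 + 127514 = 169206)
F - w(g(W)) = 169206 - 1*36 = 169206 - 36 = 169170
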